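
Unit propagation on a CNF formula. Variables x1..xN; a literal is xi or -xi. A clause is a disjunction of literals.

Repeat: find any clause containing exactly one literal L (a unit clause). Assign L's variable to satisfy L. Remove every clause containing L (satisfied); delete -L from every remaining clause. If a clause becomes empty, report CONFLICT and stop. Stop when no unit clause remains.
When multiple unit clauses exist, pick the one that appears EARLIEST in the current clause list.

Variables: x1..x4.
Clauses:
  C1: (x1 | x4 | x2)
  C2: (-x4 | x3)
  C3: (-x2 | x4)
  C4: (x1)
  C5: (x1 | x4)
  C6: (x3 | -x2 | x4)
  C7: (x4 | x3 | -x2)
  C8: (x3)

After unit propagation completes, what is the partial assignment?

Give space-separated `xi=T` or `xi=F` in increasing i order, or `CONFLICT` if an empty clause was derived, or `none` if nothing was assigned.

unit clause [1] forces x1=T; simplify:
  satisfied 3 clause(s); 5 remain; assigned so far: [1]
unit clause [3] forces x3=T; simplify:
  satisfied 4 clause(s); 1 remain; assigned so far: [1, 3]

Answer: x1=T x3=T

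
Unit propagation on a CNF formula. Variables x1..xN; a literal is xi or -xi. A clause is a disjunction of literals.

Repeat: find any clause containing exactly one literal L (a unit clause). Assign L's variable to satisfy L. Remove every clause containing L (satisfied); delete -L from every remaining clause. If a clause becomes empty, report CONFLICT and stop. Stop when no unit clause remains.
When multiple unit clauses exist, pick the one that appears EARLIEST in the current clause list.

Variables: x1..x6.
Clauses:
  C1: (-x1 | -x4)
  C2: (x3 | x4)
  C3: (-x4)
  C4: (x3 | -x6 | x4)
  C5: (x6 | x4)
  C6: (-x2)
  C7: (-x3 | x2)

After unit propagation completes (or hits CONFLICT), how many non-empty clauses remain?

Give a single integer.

unit clause [-4] forces x4=F; simplify:
  drop 4 from [3, 4] -> [3]
  drop 4 from [3, -6, 4] -> [3, -6]
  drop 4 from [6, 4] -> [6]
  satisfied 2 clause(s); 5 remain; assigned so far: [4]
unit clause [3] forces x3=T; simplify:
  drop -3 from [-3, 2] -> [2]
  satisfied 2 clause(s); 3 remain; assigned so far: [3, 4]
unit clause [6] forces x6=T; simplify:
  satisfied 1 clause(s); 2 remain; assigned so far: [3, 4, 6]
unit clause [-2] forces x2=F; simplify:
  drop 2 from [2] -> [] (empty!)
  satisfied 1 clause(s); 1 remain; assigned so far: [2, 3, 4, 6]
CONFLICT (empty clause)

Answer: 0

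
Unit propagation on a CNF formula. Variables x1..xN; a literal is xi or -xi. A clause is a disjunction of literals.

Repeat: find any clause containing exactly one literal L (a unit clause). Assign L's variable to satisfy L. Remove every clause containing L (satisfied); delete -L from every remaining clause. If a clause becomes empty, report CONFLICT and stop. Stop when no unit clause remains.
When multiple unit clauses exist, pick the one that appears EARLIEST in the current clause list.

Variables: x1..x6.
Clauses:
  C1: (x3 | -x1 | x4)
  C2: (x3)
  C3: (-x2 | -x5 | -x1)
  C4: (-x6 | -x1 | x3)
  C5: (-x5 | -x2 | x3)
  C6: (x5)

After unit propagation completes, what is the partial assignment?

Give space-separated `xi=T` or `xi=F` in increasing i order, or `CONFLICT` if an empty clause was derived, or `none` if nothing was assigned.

unit clause [3] forces x3=T; simplify:
  satisfied 4 clause(s); 2 remain; assigned so far: [3]
unit clause [5] forces x5=T; simplify:
  drop -5 from [-2, -5, -1] -> [-2, -1]
  satisfied 1 clause(s); 1 remain; assigned so far: [3, 5]

Answer: x3=T x5=T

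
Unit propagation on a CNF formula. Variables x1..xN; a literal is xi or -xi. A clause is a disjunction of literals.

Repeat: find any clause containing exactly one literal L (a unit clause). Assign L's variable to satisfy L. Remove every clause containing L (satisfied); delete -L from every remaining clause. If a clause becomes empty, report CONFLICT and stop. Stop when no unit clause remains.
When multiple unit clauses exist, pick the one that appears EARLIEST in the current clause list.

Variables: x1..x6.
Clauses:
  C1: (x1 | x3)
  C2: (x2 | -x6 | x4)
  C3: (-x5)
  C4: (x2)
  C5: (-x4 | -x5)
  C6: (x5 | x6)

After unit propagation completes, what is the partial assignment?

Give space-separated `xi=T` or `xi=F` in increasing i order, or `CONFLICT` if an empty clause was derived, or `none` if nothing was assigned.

unit clause [-5] forces x5=F; simplify:
  drop 5 from [5, 6] -> [6]
  satisfied 2 clause(s); 4 remain; assigned so far: [5]
unit clause [2] forces x2=T; simplify:
  satisfied 2 clause(s); 2 remain; assigned so far: [2, 5]
unit clause [6] forces x6=T; simplify:
  satisfied 1 clause(s); 1 remain; assigned so far: [2, 5, 6]

Answer: x2=T x5=F x6=T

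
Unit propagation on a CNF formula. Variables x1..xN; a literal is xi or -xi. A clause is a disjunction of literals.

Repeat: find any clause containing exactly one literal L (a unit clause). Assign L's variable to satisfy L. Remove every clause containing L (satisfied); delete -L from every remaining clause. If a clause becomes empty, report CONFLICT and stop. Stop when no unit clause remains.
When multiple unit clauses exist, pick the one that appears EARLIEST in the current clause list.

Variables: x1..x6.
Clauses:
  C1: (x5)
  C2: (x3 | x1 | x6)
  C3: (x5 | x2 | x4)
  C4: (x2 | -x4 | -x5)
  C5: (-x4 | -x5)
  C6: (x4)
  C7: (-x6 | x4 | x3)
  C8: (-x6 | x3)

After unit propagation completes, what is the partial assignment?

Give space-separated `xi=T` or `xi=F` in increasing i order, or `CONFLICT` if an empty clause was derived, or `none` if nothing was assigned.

Answer: CONFLICT

Derivation:
unit clause [5] forces x5=T; simplify:
  drop -5 from [2, -4, -5] -> [2, -4]
  drop -5 from [-4, -5] -> [-4]
  satisfied 2 clause(s); 6 remain; assigned so far: [5]
unit clause [-4] forces x4=F; simplify:
  drop 4 from [4] -> [] (empty!)
  drop 4 from [-6, 4, 3] -> [-6, 3]
  satisfied 2 clause(s); 4 remain; assigned so far: [4, 5]
CONFLICT (empty clause)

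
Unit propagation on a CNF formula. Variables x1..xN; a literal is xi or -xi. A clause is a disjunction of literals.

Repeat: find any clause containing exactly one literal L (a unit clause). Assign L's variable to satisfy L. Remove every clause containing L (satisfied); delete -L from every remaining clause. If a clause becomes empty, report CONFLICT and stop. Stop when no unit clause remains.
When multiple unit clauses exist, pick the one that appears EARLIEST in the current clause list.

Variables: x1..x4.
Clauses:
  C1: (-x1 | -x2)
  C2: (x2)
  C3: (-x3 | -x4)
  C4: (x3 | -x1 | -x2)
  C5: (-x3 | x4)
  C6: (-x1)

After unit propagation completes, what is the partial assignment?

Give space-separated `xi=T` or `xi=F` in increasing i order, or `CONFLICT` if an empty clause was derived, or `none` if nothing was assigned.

Answer: x1=F x2=T

Derivation:
unit clause [2] forces x2=T; simplify:
  drop -2 from [-1, -2] -> [-1]
  drop -2 from [3, -1, -2] -> [3, -1]
  satisfied 1 clause(s); 5 remain; assigned so far: [2]
unit clause [-1] forces x1=F; simplify:
  satisfied 3 clause(s); 2 remain; assigned so far: [1, 2]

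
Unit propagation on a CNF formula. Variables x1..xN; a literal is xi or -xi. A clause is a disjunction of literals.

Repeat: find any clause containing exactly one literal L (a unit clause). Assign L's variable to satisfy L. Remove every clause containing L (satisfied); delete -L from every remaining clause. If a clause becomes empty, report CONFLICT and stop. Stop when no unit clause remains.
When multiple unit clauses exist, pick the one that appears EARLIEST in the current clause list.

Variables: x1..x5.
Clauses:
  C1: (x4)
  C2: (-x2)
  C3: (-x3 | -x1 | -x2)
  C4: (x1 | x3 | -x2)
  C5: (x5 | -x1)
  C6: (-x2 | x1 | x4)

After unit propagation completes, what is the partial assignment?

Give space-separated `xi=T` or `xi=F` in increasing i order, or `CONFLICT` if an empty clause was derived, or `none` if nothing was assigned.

unit clause [4] forces x4=T; simplify:
  satisfied 2 clause(s); 4 remain; assigned so far: [4]
unit clause [-2] forces x2=F; simplify:
  satisfied 3 clause(s); 1 remain; assigned so far: [2, 4]

Answer: x2=F x4=T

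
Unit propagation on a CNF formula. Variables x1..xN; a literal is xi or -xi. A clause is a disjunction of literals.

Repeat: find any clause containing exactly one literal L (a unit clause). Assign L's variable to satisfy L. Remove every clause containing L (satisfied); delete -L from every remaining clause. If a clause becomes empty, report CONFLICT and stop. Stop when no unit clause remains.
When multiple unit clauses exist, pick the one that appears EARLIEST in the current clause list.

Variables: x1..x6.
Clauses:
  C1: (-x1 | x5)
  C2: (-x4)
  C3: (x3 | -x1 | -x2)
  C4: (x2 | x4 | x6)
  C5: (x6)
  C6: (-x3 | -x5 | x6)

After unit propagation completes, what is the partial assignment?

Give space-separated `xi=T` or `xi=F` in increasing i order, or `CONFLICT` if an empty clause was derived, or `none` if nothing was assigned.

Answer: x4=F x6=T

Derivation:
unit clause [-4] forces x4=F; simplify:
  drop 4 from [2, 4, 6] -> [2, 6]
  satisfied 1 clause(s); 5 remain; assigned so far: [4]
unit clause [6] forces x6=T; simplify:
  satisfied 3 clause(s); 2 remain; assigned so far: [4, 6]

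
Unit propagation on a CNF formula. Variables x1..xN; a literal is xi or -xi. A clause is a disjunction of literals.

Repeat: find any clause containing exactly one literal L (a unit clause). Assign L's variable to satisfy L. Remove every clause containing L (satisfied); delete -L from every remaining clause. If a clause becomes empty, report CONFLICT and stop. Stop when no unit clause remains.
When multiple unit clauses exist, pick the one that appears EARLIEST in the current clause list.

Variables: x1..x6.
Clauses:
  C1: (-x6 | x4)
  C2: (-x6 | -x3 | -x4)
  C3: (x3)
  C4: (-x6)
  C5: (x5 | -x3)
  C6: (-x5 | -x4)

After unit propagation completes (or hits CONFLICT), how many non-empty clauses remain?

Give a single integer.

unit clause [3] forces x3=T; simplify:
  drop -3 from [-6, -3, -4] -> [-6, -4]
  drop -3 from [5, -3] -> [5]
  satisfied 1 clause(s); 5 remain; assigned so far: [3]
unit clause [-6] forces x6=F; simplify:
  satisfied 3 clause(s); 2 remain; assigned so far: [3, 6]
unit clause [5] forces x5=T; simplify:
  drop -5 from [-5, -4] -> [-4]
  satisfied 1 clause(s); 1 remain; assigned so far: [3, 5, 6]
unit clause [-4] forces x4=F; simplify:
  satisfied 1 clause(s); 0 remain; assigned so far: [3, 4, 5, 6]

Answer: 0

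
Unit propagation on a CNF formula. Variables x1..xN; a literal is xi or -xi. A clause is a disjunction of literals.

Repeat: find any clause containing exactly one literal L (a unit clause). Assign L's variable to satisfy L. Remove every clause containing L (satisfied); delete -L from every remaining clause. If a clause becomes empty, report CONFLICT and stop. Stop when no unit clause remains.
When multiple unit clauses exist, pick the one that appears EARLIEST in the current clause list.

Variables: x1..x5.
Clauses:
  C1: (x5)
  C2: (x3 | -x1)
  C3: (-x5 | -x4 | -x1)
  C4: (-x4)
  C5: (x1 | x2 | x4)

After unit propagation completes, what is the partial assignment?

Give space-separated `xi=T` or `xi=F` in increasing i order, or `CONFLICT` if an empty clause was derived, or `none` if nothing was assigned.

Answer: x4=F x5=T

Derivation:
unit clause [5] forces x5=T; simplify:
  drop -5 from [-5, -4, -1] -> [-4, -1]
  satisfied 1 clause(s); 4 remain; assigned so far: [5]
unit clause [-4] forces x4=F; simplify:
  drop 4 from [1, 2, 4] -> [1, 2]
  satisfied 2 clause(s); 2 remain; assigned so far: [4, 5]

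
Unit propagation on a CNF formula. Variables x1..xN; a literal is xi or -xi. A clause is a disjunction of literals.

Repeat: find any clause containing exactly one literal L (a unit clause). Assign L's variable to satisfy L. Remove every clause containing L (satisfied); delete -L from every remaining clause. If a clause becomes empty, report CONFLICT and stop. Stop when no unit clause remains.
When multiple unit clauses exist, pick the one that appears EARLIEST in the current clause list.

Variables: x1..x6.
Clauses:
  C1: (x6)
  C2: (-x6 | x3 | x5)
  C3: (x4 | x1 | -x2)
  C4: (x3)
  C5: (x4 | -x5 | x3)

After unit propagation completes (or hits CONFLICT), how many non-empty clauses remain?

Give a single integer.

unit clause [6] forces x6=T; simplify:
  drop -6 from [-6, 3, 5] -> [3, 5]
  satisfied 1 clause(s); 4 remain; assigned so far: [6]
unit clause [3] forces x3=T; simplify:
  satisfied 3 clause(s); 1 remain; assigned so far: [3, 6]

Answer: 1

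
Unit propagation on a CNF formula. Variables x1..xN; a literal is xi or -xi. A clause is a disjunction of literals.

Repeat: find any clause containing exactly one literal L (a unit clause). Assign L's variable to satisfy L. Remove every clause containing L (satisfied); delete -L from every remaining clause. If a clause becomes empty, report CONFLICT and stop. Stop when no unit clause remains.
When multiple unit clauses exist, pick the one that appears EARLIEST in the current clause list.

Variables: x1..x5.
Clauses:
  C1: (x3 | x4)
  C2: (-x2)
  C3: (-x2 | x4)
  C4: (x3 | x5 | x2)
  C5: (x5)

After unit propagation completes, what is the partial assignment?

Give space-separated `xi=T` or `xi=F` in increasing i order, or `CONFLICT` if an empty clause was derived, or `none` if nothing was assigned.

unit clause [-2] forces x2=F; simplify:
  drop 2 from [3, 5, 2] -> [3, 5]
  satisfied 2 clause(s); 3 remain; assigned so far: [2]
unit clause [5] forces x5=T; simplify:
  satisfied 2 clause(s); 1 remain; assigned so far: [2, 5]

Answer: x2=F x5=T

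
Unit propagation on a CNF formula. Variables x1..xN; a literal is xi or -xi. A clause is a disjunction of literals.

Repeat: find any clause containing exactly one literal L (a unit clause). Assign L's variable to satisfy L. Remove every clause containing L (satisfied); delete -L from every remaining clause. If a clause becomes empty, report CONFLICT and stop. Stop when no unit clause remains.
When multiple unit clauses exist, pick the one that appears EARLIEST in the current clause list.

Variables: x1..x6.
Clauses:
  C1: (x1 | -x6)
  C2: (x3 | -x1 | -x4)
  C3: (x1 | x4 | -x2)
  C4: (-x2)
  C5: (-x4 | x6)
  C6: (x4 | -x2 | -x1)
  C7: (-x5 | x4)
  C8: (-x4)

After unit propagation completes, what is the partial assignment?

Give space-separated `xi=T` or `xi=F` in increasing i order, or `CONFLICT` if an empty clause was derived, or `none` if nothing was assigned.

Answer: x2=F x4=F x5=F

Derivation:
unit clause [-2] forces x2=F; simplify:
  satisfied 3 clause(s); 5 remain; assigned so far: [2]
unit clause [-4] forces x4=F; simplify:
  drop 4 from [-5, 4] -> [-5]
  satisfied 3 clause(s); 2 remain; assigned so far: [2, 4]
unit clause [-5] forces x5=F; simplify:
  satisfied 1 clause(s); 1 remain; assigned so far: [2, 4, 5]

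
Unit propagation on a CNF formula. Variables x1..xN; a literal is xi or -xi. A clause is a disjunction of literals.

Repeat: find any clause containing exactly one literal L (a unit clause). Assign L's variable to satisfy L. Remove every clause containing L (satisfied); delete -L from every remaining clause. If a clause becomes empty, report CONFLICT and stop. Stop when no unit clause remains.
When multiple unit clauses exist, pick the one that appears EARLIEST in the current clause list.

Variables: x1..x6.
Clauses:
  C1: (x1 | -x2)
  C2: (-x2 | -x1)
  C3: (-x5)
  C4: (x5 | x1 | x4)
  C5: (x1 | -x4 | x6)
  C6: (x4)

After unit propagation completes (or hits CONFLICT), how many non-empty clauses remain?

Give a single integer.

unit clause [-5] forces x5=F; simplify:
  drop 5 from [5, 1, 4] -> [1, 4]
  satisfied 1 clause(s); 5 remain; assigned so far: [5]
unit clause [4] forces x4=T; simplify:
  drop -4 from [1, -4, 6] -> [1, 6]
  satisfied 2 clause(s); 3 remain; assigned so far: [4, 5]

Answer: 3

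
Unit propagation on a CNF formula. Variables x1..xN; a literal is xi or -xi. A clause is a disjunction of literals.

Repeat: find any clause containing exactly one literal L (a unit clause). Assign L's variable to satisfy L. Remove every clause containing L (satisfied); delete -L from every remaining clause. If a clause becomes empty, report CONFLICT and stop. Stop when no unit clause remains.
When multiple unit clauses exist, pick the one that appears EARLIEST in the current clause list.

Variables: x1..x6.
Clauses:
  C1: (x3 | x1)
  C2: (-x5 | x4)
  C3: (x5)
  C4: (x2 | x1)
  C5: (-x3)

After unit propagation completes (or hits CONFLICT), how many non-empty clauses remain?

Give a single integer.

Answer: 0

Derivation:
unit clause [5] forces x5=T; simplify:
  drop -5 from [-5, 4] -> [4]
  satisfied 1 clause(s); 4 remain; assigned so far: [5]
unit clause [4] forces x4=T; simplify:
  satisfied 1 clause(s); 3 remain; assigned so far: [4, 5]
unit clause [-3] forces x3=F; simplify:
  drop 3 from [3, 1] -> [1]
  satisfied 1 clause(s); 2 remain; assigned so far: [3, 4, 5]
unit clause [1] forces x1=T; simplify:
  satisfied 2 clause(s); 0 remain; assigned so far: [1, 3, 4, 5]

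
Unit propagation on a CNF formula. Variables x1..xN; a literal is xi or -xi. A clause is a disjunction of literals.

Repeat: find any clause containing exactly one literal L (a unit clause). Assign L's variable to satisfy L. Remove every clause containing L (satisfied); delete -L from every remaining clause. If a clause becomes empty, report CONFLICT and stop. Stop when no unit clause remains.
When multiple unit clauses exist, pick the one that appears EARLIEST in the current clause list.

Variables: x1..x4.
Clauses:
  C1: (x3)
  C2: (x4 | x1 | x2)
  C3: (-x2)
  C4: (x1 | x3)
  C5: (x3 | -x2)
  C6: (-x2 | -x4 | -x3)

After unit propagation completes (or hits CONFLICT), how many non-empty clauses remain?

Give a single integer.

Answer: 1

Derivation:
unit clause [3] forces x3=T; simplify:
  drop -3 from [-2, -4, -3] -> [-2, -4]
  satisfied 3 clause(s); 3 remain; assigned so far: [3]
unit clause [-2] forces x2=F; simplify:
  drop 2 from [4, 1, 2] -> [4, 1]
  satisfied 2 clause(s); 1 remain; assigned so far: [2, 3]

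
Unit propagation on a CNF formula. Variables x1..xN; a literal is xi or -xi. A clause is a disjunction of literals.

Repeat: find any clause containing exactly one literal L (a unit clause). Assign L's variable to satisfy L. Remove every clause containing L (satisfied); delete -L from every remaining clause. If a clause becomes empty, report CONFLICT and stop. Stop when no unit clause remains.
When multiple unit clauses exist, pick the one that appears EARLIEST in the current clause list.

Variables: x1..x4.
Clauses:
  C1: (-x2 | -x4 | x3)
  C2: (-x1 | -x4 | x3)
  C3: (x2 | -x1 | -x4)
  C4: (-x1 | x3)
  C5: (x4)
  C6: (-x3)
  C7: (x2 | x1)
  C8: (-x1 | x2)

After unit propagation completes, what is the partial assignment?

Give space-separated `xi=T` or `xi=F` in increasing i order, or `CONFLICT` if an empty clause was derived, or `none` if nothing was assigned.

Answer: CONFLICT

Derivation:
unit clause [4] forces x4=T; simplify:
  drop -4 from [-2, -4, 3] -> [-2, 3]
  drop -4 from [-1, -4, 3] -> [-1, 3]
  drop -4 from [2, -1, -4] -> [2, -1]
  satisfied 1 clause(s); 7 remain; assigned so far: [4]
unit clause [-3] forces x3=F; simplify:
  drop 3 from [-2, 3] -> [-2]
  drop 3 from [-1, 3] -> [-1]
  drop 3 from [-1, 3] -> [-1]
  satisfied 1 clause(s); 6 remain; assigned so far: [3, 4]
unit clause [-2] forces x2=F; simplify:
  drop 2 from [2, -1] -> [-1]
  drop 2 from [2, 1] -> [1]
  drop 2 from [-1, 2] -> [-1]
  satisfied 1 clause(s); 5 remain; assigned so far: [2, 3, 4]
unit clause [-1] forces x1=F; simplify:
  drop 1 from [1] -> [] (empty!)
  satisfied 4 clause(s); 1 remain; assigned so far: [1, 2, 3, 4]
CONFLICT (empty clause)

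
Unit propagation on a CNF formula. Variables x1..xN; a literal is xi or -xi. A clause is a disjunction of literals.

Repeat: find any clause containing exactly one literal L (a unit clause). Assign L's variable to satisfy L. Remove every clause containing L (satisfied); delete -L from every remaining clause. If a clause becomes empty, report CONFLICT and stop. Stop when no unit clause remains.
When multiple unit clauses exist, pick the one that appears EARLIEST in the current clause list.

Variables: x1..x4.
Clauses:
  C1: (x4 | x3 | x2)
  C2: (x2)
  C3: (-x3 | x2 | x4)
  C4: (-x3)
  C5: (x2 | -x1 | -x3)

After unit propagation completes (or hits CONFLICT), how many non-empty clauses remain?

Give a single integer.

Answer: 0

Derivation:
unit clause [2] forces x2=T; simplify:
  satisfied 4 clause(s); 1 remain; assigned so far: [2]
unit clause [-3] forces x3=F; simplify:
  satisfied 1 clause(s); 0 remain; assigned so far: [2, 3]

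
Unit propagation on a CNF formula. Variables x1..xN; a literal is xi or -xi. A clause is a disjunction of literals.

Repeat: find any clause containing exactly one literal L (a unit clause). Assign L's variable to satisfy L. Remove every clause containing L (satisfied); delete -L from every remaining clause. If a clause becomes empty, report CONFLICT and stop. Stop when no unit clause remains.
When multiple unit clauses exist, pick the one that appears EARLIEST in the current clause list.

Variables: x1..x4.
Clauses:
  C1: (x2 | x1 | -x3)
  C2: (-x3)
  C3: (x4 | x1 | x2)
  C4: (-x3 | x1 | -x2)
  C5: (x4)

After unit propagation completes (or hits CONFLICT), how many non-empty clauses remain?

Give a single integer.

Answer: 0

Derivation:
unit clause [-3] forces x3=F; simplify:
  satisfied 3 clause(s); 2 remain; assigned so far: [3]
unit clause [4] forces x4=T; simplify:
  satisfied 2 clause(s); 0 remain; assigned so far: [3, 4]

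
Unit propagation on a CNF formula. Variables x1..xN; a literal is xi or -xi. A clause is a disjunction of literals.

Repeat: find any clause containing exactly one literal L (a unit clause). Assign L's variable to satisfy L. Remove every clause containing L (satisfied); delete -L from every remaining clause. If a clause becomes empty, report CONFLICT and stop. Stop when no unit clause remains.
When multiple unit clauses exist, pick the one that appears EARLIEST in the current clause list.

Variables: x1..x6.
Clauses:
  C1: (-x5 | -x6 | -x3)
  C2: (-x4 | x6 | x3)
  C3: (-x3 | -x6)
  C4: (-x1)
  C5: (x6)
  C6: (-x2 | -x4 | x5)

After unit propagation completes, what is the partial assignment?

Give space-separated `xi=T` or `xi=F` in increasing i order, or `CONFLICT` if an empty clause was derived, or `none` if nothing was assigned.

Answer: x1=F x3=F x6=T

Derivation:
unit clause [-1] forces x1=F; simplify:
  satisfied 1 clause(s); 5 remain; assigned so far: [1]
unit clause [6] forces x6=T; simplify:
  drop -6 from [-5, -6, -3] -> [-5, -3]
  drop -6 from [-3, -6] -> [-3]
  satisfied 2 clause(s); 3 remain; assigned so far: [1, 6]
unit clause [-3] forces x3=F; simplify:
  satisfied 2 clause(s); 1 remain; assigned so far: [1, 3, 6]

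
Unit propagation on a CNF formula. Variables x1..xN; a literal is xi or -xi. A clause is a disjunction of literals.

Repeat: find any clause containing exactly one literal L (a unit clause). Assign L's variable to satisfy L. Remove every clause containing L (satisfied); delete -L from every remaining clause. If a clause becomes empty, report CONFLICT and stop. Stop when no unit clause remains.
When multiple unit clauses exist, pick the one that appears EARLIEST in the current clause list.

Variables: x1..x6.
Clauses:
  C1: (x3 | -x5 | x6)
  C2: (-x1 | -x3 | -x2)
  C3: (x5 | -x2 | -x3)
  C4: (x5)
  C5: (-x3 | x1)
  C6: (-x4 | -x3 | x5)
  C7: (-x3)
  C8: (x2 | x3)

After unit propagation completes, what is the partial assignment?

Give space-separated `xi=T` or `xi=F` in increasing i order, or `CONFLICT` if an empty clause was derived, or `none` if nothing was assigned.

Answer: x2=T x3=F x5=T x6=T

Derivation:
unit clause [5] forces x5=T; simplify:
  drop -5 from [3, -5, 6] -> [3, 6]
  satisfied 3 clause(s); 5 remain; assigned so far: [5]
unit clause [-3] forces x3=F; simplify:
  drop 3 from [3, 6] -> [6]
  drop 3 from [2, 3] -> [2]
  satisfied 3 clause(s); 2 remain; assigned so far: [3, 5]
unit clause [6] forces x6=T; simplify:
  satisfied 1 clause(s); 1 remain; assigned so far: [3, 5, 6]
unit clause [2] forces x2=T; simplify:
  satisfied 1 clause(s); 0 remain; assigned so far: [2, 3, 5, 6]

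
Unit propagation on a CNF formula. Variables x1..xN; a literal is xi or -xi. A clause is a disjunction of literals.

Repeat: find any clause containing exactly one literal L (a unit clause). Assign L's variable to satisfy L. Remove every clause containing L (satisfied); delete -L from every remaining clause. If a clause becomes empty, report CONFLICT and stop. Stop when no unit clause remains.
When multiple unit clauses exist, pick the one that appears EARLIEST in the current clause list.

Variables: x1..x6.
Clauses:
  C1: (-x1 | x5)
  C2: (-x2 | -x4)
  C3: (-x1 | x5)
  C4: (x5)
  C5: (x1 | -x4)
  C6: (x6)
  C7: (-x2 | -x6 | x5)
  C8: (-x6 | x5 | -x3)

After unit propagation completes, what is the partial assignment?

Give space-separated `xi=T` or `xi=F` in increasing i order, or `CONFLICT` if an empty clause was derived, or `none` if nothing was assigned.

Answer: x5=T x6=T

Derivation:
unit clause [5] forces x5=T; simplify:
  satisfied 5 clause(s); 3 remain; assigned so far: [5]
unit clause [6] forces x6=T; simplify:
  satisfied 1 clause(s); 2 remain; assigned so far: [5, 6]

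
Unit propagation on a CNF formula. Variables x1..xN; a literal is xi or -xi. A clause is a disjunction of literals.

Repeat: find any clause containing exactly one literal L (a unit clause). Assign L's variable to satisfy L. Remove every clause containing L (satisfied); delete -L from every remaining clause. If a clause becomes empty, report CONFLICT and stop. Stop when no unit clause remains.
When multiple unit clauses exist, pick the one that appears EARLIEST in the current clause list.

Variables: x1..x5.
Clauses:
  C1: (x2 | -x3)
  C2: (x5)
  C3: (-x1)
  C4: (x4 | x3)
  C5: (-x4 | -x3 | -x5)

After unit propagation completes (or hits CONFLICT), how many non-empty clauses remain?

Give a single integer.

Answer: 3

Derivation:
unit clause [5] forces x5=T; simplify:
  drop -5 from [-4, -3, -5] -> [-4, -3]
  satisfied 1 clause(s); 4 remain; assigned so far: [5]
unit clause [-1] forces x1=F; simplify:
  satisfied 1 clause(s); 3 remain; assigned so far: [1, 5]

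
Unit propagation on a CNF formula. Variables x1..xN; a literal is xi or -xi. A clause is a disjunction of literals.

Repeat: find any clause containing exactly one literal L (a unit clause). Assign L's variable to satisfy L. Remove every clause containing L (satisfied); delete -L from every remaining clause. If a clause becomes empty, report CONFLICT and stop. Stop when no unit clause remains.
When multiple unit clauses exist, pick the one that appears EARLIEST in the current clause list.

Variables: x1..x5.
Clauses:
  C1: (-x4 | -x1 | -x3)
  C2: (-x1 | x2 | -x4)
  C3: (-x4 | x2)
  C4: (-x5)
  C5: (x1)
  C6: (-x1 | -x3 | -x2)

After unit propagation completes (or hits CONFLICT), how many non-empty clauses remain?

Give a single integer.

Answer: 4

Derivation:
unit clause [-5] forces x5=F; simplify:
  satisfied 1 clause(s); 5 remain; assigned so far: [5]
unit clause [1] forces x1=T; simplify:
  drop -1 from [-4, -1, -3] -> [-4, -3]
  drop -1 from [-1, 2, -4] -> [2, -4]
  drop -1 from [-1, -3, -2] -> [-3, -2]
  satisfied 1 clause(s); 4 remain; assigned so far: [1, 5]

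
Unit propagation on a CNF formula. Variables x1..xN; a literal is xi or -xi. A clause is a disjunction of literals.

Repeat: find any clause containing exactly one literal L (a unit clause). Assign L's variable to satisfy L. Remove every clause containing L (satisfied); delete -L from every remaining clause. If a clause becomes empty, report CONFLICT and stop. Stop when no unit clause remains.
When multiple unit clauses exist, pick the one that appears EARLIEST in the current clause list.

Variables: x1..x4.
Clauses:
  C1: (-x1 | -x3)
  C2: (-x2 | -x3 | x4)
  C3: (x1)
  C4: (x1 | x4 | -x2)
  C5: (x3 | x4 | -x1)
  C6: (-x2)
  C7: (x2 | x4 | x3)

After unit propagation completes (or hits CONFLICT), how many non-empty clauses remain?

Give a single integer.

Answer: 0

Derivation:
unit clause [1] forces x1=T; simplify:
  drop -1 from [-1, -3] -> [-3]
  drop -1 from [3, 4, -1] -> [3, 4]
  satisfied 2 clause(s); 5 remain; assigned so far: [1]
unit clause [-3] forces x3=F; simplify:
  drop 3 from [3, 4] -> [4]
  drop 3 from [2, 4, 3] -> [2, 4]
  satisfied 2 clause(s); 3 remain; assigned so far: [1, 3]
unit clause [4] forces x4=T; simplify:
  satisfied 2 clause(s); 1 remain; assigned so far: [1, 3, 4]
unit clause [-2] forces x2=F; simplify:
  satisfied 1 clause(s); 0 remain; assigned so far: [1, 2, 3, 4]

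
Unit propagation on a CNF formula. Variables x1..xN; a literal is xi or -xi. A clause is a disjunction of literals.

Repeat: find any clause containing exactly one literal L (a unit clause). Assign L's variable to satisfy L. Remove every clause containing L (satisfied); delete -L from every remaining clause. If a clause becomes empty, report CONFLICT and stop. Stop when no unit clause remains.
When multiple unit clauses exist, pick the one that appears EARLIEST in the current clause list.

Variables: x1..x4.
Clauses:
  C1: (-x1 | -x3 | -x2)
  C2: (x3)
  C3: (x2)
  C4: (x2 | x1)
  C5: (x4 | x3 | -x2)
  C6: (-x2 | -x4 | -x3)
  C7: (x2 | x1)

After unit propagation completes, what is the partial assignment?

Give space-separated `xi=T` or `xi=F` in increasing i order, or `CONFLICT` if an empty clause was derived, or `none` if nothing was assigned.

Answer: x1=F x2=T x3=T x4=F

Derivation:
unit clause [3] forces x3=T; simplify:
  drop -3 from [-1, -3, -2] -> [-1, -2]
  drop -3 from [-2, -4, -3] -> [-2, -4]
  satisfied 2 clause(s); 5 remain; assigned so far: [3]
unit clause [2] forces x2=T; simplify:
  drop -2 from [-1, -2] -> [-1]
  drop -2 from [-2, -4] -> [-4]
  satisfied 3 clause(s); 2 remain; assigned so far: [2, 3]
unit clause [-1] forces x1=F; simplify:
  satisfied 1 clause(s); 1 remain; assigned so far: [1, 2, 3]
unit clause [-4] forces x4=F; simplify:
  satisfied 1 clause(s); 0 remain; assigned so far: [1, 2, 3, 4]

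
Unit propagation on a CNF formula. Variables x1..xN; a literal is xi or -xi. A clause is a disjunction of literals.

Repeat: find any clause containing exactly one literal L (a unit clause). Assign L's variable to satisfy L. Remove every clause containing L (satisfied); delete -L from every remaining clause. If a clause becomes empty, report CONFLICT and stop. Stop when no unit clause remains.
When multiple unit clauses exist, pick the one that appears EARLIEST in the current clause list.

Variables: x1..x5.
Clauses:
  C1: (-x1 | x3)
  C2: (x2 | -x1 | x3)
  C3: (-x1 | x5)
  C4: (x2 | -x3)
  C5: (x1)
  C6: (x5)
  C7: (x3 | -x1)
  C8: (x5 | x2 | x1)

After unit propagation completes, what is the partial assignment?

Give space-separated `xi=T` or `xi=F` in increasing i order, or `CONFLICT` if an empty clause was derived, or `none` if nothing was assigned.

Answer: x1=T x2=T x3=T x5=T

Derivation:
unit clause [1] forces x1=T; simplify:
  drop -1 from [-1, 3] -> [3]
  drop -1 from [2, -1, 3] -> [2, 3]
  drop -1 from [-1, 5] -> [5]
  drop -1 from [3, -1] -> [3]
  satisfied 2 clause(s); 6 remain; assigned so far: [1]
unit clause [3] forces x3=T; simplify:
  drop -3 from [2, -3] -> [2]
  satisfied 3 clause(s); 3 remain; assigned so far: [1, 3]
unit clause [5] forces x5=T; simplify:
  satisfied 2 clause(s); 1 remain; assigned so far: [1, 3, 5]
unit clause [2] forces x2=T; simplify:
  satisfied 1 clause(s); 0 remain; assigned so far: [1, 2, 3, 5]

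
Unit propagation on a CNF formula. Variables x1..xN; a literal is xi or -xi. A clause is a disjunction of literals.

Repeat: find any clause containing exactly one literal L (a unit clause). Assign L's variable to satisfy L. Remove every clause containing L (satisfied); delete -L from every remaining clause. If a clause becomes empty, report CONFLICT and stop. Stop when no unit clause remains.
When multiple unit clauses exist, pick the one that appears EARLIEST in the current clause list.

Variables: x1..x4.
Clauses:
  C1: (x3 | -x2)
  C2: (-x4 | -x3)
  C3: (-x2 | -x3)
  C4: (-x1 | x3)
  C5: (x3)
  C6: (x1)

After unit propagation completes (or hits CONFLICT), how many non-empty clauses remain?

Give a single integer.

unit clause [3] forces x3=T; simplify:
  drop -3 from [-4, -3] -> [-4]
  drop -3 from [-2, -3] -> [-2]
  satisfied 3 clause(s); 3 remain; assigned so far: [3]
unit clause [-4] forces x4=F; simplify:
  satisfied 1 clause(s); 2 remain; assigned so far: [3, 4]
unit clause [-2] forces x2=F; simplify:
  satisfied 1 clause(s); 1 remain; assigned so far: [2, 3, 4]
unit clause [1] forces x1=T; simplify:
  satisfied 1 clause(s); 0 remain; assigned so far: [1, 2, 3, 4]

Answer: 0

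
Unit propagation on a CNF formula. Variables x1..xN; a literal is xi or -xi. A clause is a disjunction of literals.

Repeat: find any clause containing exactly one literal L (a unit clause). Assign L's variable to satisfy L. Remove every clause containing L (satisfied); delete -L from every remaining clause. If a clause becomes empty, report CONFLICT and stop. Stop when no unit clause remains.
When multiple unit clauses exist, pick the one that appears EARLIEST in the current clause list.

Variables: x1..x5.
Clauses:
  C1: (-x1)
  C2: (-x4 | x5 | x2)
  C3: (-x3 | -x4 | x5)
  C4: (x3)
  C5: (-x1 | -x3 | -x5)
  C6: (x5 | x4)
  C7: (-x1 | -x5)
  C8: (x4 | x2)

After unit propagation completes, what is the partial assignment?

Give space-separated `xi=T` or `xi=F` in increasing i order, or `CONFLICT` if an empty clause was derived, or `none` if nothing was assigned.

unit clause [-1] forces x1=F; simplify:
  satisfied 3 clause(s); 5 remain; assigned so far: [1]
unit clause [3] forces x3=T; simplify:
  drop -3 from [-3, -4, 5] -> [-4, 5]
  satisfied 1 clause(s); 4 remain; assigned so far: [1, 3]

Answer: x1=F x3=T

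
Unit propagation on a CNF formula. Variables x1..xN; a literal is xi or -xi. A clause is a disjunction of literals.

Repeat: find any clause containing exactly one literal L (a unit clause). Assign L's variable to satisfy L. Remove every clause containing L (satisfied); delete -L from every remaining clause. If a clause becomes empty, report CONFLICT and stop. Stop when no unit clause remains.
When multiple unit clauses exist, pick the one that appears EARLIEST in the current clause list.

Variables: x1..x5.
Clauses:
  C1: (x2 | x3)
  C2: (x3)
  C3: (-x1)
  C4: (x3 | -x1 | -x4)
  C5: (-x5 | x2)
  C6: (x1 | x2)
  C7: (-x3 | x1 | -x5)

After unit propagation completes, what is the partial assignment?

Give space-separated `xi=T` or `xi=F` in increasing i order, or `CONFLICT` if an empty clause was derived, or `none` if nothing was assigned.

Answer: x1=F x2=T x3=T x5=F

Derivation:
unit clause [3] forces x3=T; simplify:
  drop -3 from [-3, 1, -5] -> [1, -5]
  satisfied 3 clause(s); 4 remain; assigned so far: [3]
unit clause [-1] forces x1=F; simplify:
  drop 1 from [1, 2] -> [2]
  drop 1 from [1, -5] -> [-5]
  satisfied 1 clause(s); 3 remain; assigned so far: [1, 3]
unit clause [2] forces x2=T; simplify:
  satisfied 2 clause(s); 1 remain; assigned so far: [1, 2, 3]
unit clause [-5] forces x5=F; simplify:
  satisfied 1 clause(s); 0 remain; assigned so far: [1, 2, 3, 5]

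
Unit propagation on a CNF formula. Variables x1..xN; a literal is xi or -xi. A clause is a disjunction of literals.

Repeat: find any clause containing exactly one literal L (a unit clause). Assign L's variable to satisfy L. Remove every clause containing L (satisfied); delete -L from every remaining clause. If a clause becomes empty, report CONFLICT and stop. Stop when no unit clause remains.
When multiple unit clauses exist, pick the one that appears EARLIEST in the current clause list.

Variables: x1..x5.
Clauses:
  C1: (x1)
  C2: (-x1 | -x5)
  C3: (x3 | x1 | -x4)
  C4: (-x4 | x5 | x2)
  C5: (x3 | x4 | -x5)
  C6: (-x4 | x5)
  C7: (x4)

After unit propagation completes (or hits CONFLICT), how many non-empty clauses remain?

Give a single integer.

unit clause [1] forces x1=T; simplify:
  drop -1 from [-1, -5] -> [-5]
  satisfied 2 clause(s); 5 remain; assigned so far: [1]
unit clause [-5] forces x5=F; simplify:
  drop 5 from [-4, 5, 2] -> [-4, 2]
  drop 5 from [-4, 5] -> [-4]
  satisfied 2 clause(s); 3 remain; assigned so far: [1, 5]
unit clause [-4] forces x4=F; simplify:
  drop 4 from [4] -> [] (empty!)
  satisfied 2 clause(s); 1 remain; assigned so far: [1, 4, 5]
CONFLICT (empty clause)

Answer: 0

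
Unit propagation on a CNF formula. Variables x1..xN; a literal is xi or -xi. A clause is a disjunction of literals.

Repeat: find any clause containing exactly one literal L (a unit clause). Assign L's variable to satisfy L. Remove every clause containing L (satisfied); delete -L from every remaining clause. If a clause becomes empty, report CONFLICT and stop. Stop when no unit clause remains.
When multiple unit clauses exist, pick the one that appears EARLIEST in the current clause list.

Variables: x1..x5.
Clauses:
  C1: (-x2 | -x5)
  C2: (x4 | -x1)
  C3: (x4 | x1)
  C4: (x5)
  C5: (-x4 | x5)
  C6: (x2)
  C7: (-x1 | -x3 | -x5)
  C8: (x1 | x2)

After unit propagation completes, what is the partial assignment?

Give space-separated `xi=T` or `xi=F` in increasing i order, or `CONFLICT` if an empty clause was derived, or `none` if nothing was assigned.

Answer: CONFLICT

Derivation:
unit clause [5] forces x5=T; simplify:
  drop -5 from [-2, -5] -> [-2]
  drop -5 from [-1, -3, -5] -> [-1, -3]
  satisfied 2 clause(s); 6 remain; assigned so far: [5]
unit clause [-2] forces x2=F; simplify:
  drop 2 from [2] -> [] (empty!)
  drop 2 from [1, 2] -> [1]
  satisfied 1 clause(s); 5 remain; assigned so far: [2, 5]
CONFLICT (empty clause)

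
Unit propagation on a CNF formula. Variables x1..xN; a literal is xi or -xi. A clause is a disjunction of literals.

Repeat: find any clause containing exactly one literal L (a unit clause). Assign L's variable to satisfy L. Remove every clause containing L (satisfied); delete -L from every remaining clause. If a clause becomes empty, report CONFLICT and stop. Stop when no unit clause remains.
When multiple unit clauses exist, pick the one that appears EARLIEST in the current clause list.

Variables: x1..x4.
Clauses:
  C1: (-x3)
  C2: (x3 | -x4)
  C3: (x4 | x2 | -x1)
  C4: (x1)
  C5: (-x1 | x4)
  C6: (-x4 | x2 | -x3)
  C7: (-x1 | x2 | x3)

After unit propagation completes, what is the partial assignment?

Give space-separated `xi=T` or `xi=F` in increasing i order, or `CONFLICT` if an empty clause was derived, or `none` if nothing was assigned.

unit clause [-3] forces x3=F; simplify:
  drop 3 from [3, -4] -> [-4]
  drop 3 from [-1, 2, 3] -> [-1, 2]
  satisfied 2 clause(s); 5 remain; assigned so far: [3]
unit clause [-4] forces x4=F; simplify:
  drop 4 from [4, 2, -1] -> [2, -1]
  drop 4 from [-1, 4] -> [-1]
  satisfied 1 clause(s); 4 remain; assigned so far: [3, 4]
unit clause [1] forces x1=T; simplify:
  drop -1 from [2, -1] -> [2]
  drop -1 from [-1] -> [] (empty!)
  drop -1 from [-1, 2] -> [2]
  satisfied 1 clause(s); 3 remain; assigned so far: [1, 3, 4]
CONFLICT (empty clause)

Answer: CONFLICT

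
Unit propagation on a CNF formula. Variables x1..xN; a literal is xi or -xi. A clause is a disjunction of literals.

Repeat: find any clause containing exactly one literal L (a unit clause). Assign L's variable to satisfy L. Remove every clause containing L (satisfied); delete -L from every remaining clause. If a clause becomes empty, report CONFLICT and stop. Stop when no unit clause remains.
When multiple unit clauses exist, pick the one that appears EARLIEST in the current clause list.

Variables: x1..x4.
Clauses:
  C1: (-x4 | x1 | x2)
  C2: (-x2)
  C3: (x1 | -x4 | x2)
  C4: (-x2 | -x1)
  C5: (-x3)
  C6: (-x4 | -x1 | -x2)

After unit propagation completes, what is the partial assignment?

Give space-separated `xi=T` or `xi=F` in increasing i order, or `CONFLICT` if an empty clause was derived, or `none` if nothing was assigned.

Answer: x2=F x3=F

Derivation:
unit clause [-2] forces x2=F; simplify:
  drop 2 from [-4, 1, 2] -> [-4, 1]
  drop 2 from [1, -4, 2] -> [1, -4]
  satisfied 3 clause(s); 3 remain; assigned so far: [2]
unit clause [-3] forces x3=F; simplify:
  satisfied 1 clause(s); 2 remain; assigned so far: [2, 3]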